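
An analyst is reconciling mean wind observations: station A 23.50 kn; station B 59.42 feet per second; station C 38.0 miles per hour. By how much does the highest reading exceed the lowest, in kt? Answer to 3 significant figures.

11.7 kt

station B: 59.42 ft/s = 35.205 kt.
station C: 38.0 mph = 33.021 kt.
Spread: 35.205 − 23.500 = 11.7 kt.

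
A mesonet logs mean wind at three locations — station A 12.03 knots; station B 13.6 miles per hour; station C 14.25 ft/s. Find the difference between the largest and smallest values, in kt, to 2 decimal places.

station B: 13.6 mph = 11.8181 kt.
station C: 14.25 ft/s = 8.4429 kt.
Spread: 12.0300 − 8.4429 = 3.59 kt.

3.59 kt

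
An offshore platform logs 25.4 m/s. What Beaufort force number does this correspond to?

25.4 m/s lies in the Beaufort 10 band (storm, 24.5–28.4 m/s).

Beaufort force 10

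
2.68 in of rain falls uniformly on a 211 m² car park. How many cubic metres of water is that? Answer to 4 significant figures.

14.36 cubic metres

Depth: 2.68 in × 25.4 = 68.072 mm.
1 mm over 1 m² is 1 L, so volume = 68.072 × 211 = 14363.192 L = 14.36 m³.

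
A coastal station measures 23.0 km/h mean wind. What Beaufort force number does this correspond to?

Beaufort force 4

23.0 km/h = 6.4 m/s, which is Beaufort 4 (moderate breeze, 5.5–7.9 m/s).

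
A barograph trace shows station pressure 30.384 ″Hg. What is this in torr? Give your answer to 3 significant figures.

1 inHg = 25.4 mmHg, so 30.384 × 25.4 = 772 mmHg.

772 mmHg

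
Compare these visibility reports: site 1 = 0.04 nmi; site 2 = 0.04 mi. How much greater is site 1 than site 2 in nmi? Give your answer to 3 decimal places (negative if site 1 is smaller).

0.005 nmi

site 2: 0.04 SM = 0.03476 nmi.
Difference: 0.04000 − 0.03476 = 0.005 nmi.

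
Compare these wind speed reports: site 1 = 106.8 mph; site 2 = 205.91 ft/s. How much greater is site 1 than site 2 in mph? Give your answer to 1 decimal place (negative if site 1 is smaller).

site 2: 205.91 ft/s = 140.393 mph.
Difference: 106.800 − 140.393 = -33.6 mph.

-33.6 mph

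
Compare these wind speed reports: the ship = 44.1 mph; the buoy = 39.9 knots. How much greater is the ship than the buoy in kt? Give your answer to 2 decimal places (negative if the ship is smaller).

-1.58 kt

the ship: 44.1 mph = 38.3219 kt.
Difference: 38.3219 − 39.9000 = -1.58 kt.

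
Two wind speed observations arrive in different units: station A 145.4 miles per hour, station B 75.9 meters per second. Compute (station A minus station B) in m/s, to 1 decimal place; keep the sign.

-10.9 m/s

station A: 145.4 mph = 65.000 m/s.
Difference: 65.000 − 75.900 = -10.9 m/s.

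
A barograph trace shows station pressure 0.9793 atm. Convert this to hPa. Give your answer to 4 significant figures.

992.3 hPa

1 atm = 1013.25 hPa, so 0.9793 × 1013.25 = 992.3 hPa.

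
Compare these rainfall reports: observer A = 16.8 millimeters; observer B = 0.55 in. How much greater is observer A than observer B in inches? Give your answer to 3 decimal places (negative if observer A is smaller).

observer A: 16.8 mm = 0.66142 in.
Difference: 0.66142 − 0.55000 = 0.111 in.

0.111 in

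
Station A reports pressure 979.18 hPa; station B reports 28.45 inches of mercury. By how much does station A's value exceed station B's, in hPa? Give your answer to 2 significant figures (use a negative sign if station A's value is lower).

station B: 28.45 inHg = 963.43 hPa.
Difference: 979.18 − 963.43 = 16 hPa.

16 hPa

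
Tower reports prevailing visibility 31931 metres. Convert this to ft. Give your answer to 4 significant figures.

1 m = 3.28084 ft, so 31931 × 3.28084 = 104800 ft.

104800 ft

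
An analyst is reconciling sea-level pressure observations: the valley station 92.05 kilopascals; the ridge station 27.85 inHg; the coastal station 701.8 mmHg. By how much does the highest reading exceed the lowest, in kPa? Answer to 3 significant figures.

2.26 kPa

the ridge station: 27.85 inHg = 94.3109 kPa.
the coastal station: 701.8 mmHg = 93.5657 kPa.
Spread: 94.3109 − 92.0500 = 2.26 kPa.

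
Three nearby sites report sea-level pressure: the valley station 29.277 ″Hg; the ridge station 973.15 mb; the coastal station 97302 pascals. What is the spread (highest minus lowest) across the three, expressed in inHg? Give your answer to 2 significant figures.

0.54 inHg

the ridge station: 973.15 mb = 28.7371 inHg.
the coastal station: 97302 Pa = 28.7333 inHg.
Spread: 29.2770 − 28.7333 = 0.54 inHg.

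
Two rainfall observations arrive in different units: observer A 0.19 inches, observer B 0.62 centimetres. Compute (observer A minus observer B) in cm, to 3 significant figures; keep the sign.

-0.137 cm

observer A: 0.19 in = 0.48260 cm.
Difference: 0.48260 − 0.62000 = -0.137 cm.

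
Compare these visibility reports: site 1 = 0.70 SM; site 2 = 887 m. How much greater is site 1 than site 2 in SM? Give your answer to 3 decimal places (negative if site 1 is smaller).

site 2: 887 m = 0.55116 SM.
Difference: 0.70000 − 0.55116 = 0.149 SM.

0.149 SM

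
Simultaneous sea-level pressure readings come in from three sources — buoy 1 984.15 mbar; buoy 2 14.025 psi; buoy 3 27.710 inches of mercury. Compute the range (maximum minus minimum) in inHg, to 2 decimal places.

1.35 inHg

buoy 1: 984.15 mb = 29.0619 inHg.
buoy 2: 14.025 psi = 28.5552 inHg.
Spread: 29.0619 − 27.7100 = 1.35 inHg.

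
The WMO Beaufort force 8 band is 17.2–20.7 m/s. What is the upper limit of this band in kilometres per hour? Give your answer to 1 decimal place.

74.5 km/h

17.2–20.7 m/s × 3.6 = 61.9–74.5 km/h.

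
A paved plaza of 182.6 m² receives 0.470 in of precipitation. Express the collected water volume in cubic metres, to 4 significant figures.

Depth: 0.470 in × 25.4 = 11.938 mm.
1 mm over 1 m² is 1 L, so volume = 11.938 × 182.6 = 2179.8788 L = 2.180 m³.

2.180 cubic metres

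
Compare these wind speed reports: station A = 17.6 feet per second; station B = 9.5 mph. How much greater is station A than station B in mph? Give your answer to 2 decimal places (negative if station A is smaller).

station A: 17.6 ft/s = 12.0000 mph.
Difference: 12.0000 − 9.5000 = 2.50 mph.

2.50 mph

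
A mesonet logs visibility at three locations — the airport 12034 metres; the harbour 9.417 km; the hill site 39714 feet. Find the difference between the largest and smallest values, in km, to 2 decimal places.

the airport: 12034 m = 12.0340 km.
the hill site: 39714 ft = 12.1048 km.
Spread: 12.1048 − 9.4170 = 2.69 km.

2.69 km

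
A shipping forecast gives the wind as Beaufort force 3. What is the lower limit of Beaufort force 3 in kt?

Beaufort 3 (gentle breeze) spans 7–10 knots.

7 kt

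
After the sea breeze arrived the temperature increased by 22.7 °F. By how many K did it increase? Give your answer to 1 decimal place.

Converting a difference, only the 9/5 scale factor applies: ΔK = 22.7 × 0.5556 = 12.6 K.

12.6 K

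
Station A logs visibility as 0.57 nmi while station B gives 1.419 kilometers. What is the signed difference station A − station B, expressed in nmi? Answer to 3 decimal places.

-0.196 nmi

station B: 1.419 km = 0.76620 nmi.
Difference: 0.57000 − 0.76620 = -0.196 nmi.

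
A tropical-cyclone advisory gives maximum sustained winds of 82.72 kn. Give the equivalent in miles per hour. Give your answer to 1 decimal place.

95.2 mph

1 kt = 1.15078 mph, so 82.72 × 1.15078 = 95.2 mph.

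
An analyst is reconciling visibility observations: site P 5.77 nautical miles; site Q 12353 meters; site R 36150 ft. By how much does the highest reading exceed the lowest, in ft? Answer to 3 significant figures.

5470 ft

site P: 5.77 nmi = 35059.19 ft.
site Q: 12353 m = 40528.22 ft.
Spread: 40528.22 − 35059.19 = 5470 ft.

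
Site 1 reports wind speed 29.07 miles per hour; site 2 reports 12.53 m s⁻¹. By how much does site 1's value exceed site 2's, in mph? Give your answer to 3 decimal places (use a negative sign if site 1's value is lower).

1.041 mph

site 2: 12.53 m/s = 28.02881 mph.
Difference: 29.07000 − 28.02881 = 1.041 mph.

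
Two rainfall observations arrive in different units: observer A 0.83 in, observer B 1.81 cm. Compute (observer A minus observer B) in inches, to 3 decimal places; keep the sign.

0.117 in

observer B: 1.81 cm = 0.71260 in.
Difference: 0.83000 − 0.71260 = 0.117 in.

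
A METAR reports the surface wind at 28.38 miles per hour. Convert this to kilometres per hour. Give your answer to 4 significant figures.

1 mph = 1.60934 km/h, so 28.38 × 1.60934 = 45.67 km/h.

45.67 km/h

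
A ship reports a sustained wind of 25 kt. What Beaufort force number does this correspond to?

25 kt lies in the Beaufort 6 band (strong breeze, 22–27 kt).

Beaufort force 6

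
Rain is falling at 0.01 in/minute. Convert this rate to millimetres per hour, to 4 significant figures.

15.24 mm/hour

0.01 in/minute × 25.4 mm/in × 60 minute/hour = 15.24 mm/hour.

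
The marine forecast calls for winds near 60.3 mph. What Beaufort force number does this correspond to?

60.3 mph = 27.0 m/s, which is Beaufort 10 (storm, 24.5–28.4 m/s).

Beaufort force 10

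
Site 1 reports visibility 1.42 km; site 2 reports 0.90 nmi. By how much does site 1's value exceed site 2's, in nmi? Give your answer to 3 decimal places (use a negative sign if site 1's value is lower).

site 1: 1.42 km = 0.76674 nmi.
Difference: 0.76674 − 0.90000 = -0.133 nmi.

-0.133 nmi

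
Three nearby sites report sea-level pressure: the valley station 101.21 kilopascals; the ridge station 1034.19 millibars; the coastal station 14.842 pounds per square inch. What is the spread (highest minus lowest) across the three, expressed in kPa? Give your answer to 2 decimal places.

2.21 kPa

the ridge station: 1034.19 mb = 103.4190 kPa.
the coastal station: 14.842 psi = 102.3320 kPa.
Spread: 103.4190 − 101.2100 = 2.21 kPa.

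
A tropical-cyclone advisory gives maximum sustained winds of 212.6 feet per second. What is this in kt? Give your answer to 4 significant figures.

126.0 kt

1 ft/s = 0.592484 kt, so 212.6 × 0.592484 = 126.0 kt.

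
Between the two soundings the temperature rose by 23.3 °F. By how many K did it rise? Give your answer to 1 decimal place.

A change of 1 °C equals a change of 1.8 °F: ΔK = 23.3 × 0.5556 = 12.9 K.

12.9 K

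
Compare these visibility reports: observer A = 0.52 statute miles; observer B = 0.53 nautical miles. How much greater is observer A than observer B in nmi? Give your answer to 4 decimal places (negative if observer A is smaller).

-0.0781 nmi

observer A: 0.52 SM = 0.451868 nmi.
Difference: 0.451868 − 0.530000 = -0.0781 nmi.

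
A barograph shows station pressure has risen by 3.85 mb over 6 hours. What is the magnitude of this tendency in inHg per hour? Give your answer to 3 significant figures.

0.0189 inHg per hour

3.85 mb / 6 h × 0.02953 inHg/mb = 0.0189 inHg/h.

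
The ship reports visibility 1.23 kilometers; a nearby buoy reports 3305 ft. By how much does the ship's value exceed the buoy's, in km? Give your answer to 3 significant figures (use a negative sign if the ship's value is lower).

0.223 km

the buoy: 3305 ft = 1.00736 km.
Difference: 1.23000 − 1.00736 = 0.223 km.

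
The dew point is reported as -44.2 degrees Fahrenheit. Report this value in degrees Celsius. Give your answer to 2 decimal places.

°C = (°F − 32) × 5/9 = (-44.2 − 32) / 1.8 = -42.33 °C.

-42.33 °C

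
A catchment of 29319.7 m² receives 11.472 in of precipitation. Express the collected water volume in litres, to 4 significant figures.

Depth: 11.472 in × 25.4 = 291.3888 mm.
1 mm over 1 m² is 1 L, so volume = 291.3888 × 29319.7 = 8543432.2 L ≈ 8543000 L.

8543000 litres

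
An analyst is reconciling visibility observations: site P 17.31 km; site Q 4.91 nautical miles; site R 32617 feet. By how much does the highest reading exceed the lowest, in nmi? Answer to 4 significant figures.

site P: 17.31 km = 9.34665 nmi.
site R: 32617 ft = 5.36807 nmi.
Spread: 9.34665 − 4.91000 = 4.437 nmi.

4.437 nmi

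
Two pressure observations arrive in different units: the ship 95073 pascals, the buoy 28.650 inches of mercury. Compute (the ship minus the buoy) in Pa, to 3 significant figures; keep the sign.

-1950 Pa

the buoy: 28.650 inHg = 97020.04 Pa.
Difference: 95073.00 − 97020.04 = -1950 Pa.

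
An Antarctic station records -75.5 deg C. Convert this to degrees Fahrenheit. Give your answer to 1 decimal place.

°F = °C × 9/5 + 32 = -75.5 × 1.8 + 32 = -103.9 °F.

-103.9 °F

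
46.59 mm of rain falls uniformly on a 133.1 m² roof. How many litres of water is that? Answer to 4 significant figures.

1 mm over 1 m² is 1 L, so volume = 46.59 × 133.1 = 6201.129 L ≈ 6201 L.

6201 litres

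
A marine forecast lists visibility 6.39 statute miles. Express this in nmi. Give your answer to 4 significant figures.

5.553 nmi

1 SM = 0.868976 nmi, so 6.39 × 0.868976 = 5.553 nmi.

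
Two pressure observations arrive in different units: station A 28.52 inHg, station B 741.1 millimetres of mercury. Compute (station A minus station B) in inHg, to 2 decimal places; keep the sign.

-0.66 inHg

station B: 741.1 mmHg = 29.1772 inHg.
Difference: 28.5200 − 29.1772 = -0.66 inHg.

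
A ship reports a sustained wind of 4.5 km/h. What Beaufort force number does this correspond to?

Beaufort force 1

4.5 km/h = 1.2 m/s, which is Beaufort 1 (light air, 0.3–1.5 m/s).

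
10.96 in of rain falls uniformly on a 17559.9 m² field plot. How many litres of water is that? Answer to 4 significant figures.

4888000 litres

Depth: 10.96 in × 25.4 = 278.384 mm.
1 mm over 1 m² is 1 L, so volume = 278.384 × 17559.9 = 4888395.2 L ≈ 4888000 L.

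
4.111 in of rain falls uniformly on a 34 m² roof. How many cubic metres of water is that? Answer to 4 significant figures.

Depth: 4.111 in × 25.4 = 104.4194 mm.
1 mm over 1 m² is 1 L, so volume = 104.4194 × 34 = 3550.2596 L = 3.550 m³.

3.550 cubic metres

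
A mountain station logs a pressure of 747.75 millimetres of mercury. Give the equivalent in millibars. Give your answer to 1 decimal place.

1 mmHg = 1.33322 mb, so 747.75 × 1.33322 = 996.9 mb.

996.9 mb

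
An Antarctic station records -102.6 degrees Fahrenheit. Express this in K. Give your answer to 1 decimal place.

First to °C: -74.78 °C.
Then to K: 198.4 K.

198.4 K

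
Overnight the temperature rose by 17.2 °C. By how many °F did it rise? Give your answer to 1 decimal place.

Converting a difference, only the 9/5 scale factor applies: Δ°F = 17.2 × 1.8 = 31.0 °F.

31.0 °F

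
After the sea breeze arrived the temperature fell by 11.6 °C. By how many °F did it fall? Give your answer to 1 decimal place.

For a temperature change the 32° offset cancels: Δ°F = 11.6 × 1.8 = 20.9 °F.

20.9 °F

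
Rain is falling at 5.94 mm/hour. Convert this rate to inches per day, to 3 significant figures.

5.61 in/day

5.94 mm/hour × 0.0393701 in/mm × 24 hour/day = 5.61 in/day.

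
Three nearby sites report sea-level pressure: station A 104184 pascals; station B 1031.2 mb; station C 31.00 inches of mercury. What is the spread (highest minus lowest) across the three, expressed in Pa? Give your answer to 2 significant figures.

1900 Pa

station B: 1031.2 mb = 103120.00 Pa.
station C: 31.00 inHg = 104978.06 Pa.
Spread: 104978.06 − 103120.00 = 1900 Pa.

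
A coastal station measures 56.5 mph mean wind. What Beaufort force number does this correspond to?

56.5 mph = 25.3 m/s, which is Beaufort 10 (storm, 24.5–28.4 m/s).

Beaufort force 10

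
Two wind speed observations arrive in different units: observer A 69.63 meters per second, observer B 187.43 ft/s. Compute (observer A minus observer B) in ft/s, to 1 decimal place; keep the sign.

observer A: 69.63 m/s = 228.445 ft/s.
Difference: 228.445 − 187.430 = 41.0 ft/s.

41.0 ft/s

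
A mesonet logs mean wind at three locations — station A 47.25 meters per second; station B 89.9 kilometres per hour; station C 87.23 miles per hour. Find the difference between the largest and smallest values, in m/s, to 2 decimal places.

22.28 m/s

station B: 89.9 km/h = 24.9722 m/s.
station C: 87.23 mph = 38.9953 m/s.
Spread: 47.2500 − 24.9722 = 22.28 m/s.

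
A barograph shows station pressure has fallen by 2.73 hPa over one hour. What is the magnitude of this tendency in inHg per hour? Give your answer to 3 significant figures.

0.0806 inHg per hour

2.73 hPa / 1 h × 0.02953 inHg/hPa = 0.0806 inHg/h.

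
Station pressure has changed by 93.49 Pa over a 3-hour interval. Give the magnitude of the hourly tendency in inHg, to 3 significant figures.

0.00920 inHg per hour

93.49 Pa / 3 h × 0.0002953 inHg/Pa = 0.00920 inHg/h.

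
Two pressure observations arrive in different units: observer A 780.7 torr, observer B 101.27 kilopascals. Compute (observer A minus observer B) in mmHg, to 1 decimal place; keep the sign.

21.1 mmHg

observer B: 101.27 kPa = 759.587 mmHg.
Difference: 780.700 − 759.587 = 21.1 mmHg.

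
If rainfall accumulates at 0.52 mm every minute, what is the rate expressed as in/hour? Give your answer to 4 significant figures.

0.52 mm/minute × 0.0393701 in/mm × 60 minute/hour = 1.228 in/hour.

1.228 in/hour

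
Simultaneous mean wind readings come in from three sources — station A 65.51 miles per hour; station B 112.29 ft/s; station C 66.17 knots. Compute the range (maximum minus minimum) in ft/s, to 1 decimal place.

station A: 65.51 mph = 96.081 ft/s.
station C: 66.17 kt = 111.682 ft/s.
Spread: 112.290 − 96.081 = 16.2 ft/s.

16.2 ft/s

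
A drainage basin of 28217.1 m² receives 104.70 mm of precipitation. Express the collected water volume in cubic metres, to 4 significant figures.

1 mm over 1 m² is 1 L, so volume = 104.7 × 28217.1 = 2954330.4 L = 2954 m³.

2954 cubic metres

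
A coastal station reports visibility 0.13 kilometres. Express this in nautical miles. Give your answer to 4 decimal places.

1 km = 0.539957 nmi, so 0.13 × 0.539957 = 0.0702 nmi.

0.0702 nmi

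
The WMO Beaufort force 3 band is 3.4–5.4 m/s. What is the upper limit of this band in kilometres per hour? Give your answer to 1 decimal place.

3.4–5.4 m/s × 3.6 = 12.2–19.4 km/h.

19.4 km/h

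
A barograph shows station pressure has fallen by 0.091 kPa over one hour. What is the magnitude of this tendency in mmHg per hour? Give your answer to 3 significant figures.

0.091 kPa / 1 h × 7.50062 mmHg/kPa = 0.683 mmHg/h.

0.683 mmHg per hour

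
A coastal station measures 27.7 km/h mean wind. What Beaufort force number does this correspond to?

27.7 km/h = 7.7 m/s, which is Beaufort 4 (moderate breeze, 5.5–7.9 m/s).

Beaufort force 4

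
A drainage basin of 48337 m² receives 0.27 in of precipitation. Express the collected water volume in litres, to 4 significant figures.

331500 litres

Depth: 0.27 in × 25.4 = 6.858 mm.
1 mm over 1 m² is 1 L, so volume = 6.858 × 48337 = 331495.15 L ≈ 331500 L.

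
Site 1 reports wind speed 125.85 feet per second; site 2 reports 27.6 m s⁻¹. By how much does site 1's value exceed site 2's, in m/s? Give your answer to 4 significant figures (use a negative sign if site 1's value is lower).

site 1: 125.85 ft/s = 38.3591 m/s.
Difference: 38.3591 − 27.6000 = 10.76 m/s.

10.76 m/s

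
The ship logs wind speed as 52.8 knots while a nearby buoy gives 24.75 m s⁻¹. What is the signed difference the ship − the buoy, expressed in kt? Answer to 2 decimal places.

the buoy: 24.75 m/s = 48.1102 kt.
Difference: 52.8000 − 48.1102 = 4.69 kt.

4.69 kt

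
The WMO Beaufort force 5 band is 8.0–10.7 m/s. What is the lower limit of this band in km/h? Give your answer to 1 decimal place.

8.0–10.7 m/s × 3.6 = 28.8–38.5 km/h.

28.8 km/h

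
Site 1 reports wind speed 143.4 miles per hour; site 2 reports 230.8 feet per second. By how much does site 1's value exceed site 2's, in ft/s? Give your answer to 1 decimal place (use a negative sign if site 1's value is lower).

site 1: 143.4 mph = 210.320 ft/s.
Difference: 210.320 − 230.800 = -20.5 ft/s.

-20.5 ft/s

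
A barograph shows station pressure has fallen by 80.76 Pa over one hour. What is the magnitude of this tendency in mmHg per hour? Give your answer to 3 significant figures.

0.606 mmHg per hour

80.76 Pa / 1 h × 0.00750062 mmHg/Pa = 0.606 mmHg/h.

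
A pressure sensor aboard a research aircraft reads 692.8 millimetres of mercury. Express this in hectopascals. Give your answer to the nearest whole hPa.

1 mmHg = 1.33322 hPa, so 692.8 × 1.33322 = 924 hPa.

924 hPa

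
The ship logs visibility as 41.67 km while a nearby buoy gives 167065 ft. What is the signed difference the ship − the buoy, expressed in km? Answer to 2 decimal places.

the buoy: 167065 ft = 50.9214 km.
Difference: 41.6700 − 50.9214 = -9.25 km.

-9.25 km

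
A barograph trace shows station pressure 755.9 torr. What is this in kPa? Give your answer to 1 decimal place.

1 mmHg = 0.133322 kPa, so 755.9 × 0.133322 = 100.8 kPa.

100.8 kPa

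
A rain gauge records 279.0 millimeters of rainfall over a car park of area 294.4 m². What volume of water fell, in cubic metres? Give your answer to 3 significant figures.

1 mm over 1 m² is 1 L, so volume = 279 × 294.4 = 82137.6 L = 82.1 m³.

82.1 cubic metres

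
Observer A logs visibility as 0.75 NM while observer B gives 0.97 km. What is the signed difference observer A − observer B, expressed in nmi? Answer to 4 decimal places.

0.2262 nmi

observer B: 0.97 km = 0.523758 nmi.
Difference: 0.750000 − 0.523758 = 0.2262 nmi.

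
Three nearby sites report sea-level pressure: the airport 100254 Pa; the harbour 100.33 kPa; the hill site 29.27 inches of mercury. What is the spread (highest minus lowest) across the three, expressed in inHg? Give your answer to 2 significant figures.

the airport: 100254 Pa = 29.6050 inHg.
the harbour: 100.33 kPa = 29.6274 inHg.
Spread: 29.6274 − 29.2700 = 0.36 inHg.

0.36 inHg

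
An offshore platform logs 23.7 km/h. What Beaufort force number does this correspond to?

Beaufort force 4

23.7 km/h = 6.6 m/s, which is Beaufort 4 (moderate breeze, 5.5–7.9 m/s).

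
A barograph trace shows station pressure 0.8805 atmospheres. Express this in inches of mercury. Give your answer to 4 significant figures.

26.35 inHg

1 atm = 29.9213 inHg, so 0.8805 × 29.9213 = 26.35 inHg.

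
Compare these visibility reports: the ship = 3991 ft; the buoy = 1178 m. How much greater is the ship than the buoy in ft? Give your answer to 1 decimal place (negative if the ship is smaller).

126.2 ft

the buoy: 1178 m = 3864.829 ft.
Difference: 3991.000 − 3864.829 = 126.2 ft.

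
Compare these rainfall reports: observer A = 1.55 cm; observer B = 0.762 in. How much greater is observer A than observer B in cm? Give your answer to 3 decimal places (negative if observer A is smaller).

observer B: 0.762 in = 1.93548 cm.
Difference: 1.55000 − 1.93548 = -0.385 cm.

-0.385 cm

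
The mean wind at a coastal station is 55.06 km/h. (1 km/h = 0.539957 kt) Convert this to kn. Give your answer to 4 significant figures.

29.73 kt

1 km/h = 0.539957 kt, so 55.06 × 0.539957 = 29.73 kt.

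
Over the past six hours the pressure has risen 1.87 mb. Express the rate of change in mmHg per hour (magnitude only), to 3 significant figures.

0.234 mmHg per hour

1.87 mb / 6 h × 0.750062 mmHg/mb = 0.234 mmHg/h.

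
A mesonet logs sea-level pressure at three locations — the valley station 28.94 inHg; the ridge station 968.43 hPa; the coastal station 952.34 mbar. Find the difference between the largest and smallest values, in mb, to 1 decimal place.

27.7 mb

the valley station: 28.94 inHg = 980.021 mb.
the ridge station: 968.43 hPa = 968.430 mb.
Spread: 980.021 − 952.340 = 27.7 mb.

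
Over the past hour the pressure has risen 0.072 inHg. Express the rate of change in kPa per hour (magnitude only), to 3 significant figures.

0.244 kPa per hour

0.072 inHg / 1 h × 3.38639 kPa/inHg = 0.244 kPa/h.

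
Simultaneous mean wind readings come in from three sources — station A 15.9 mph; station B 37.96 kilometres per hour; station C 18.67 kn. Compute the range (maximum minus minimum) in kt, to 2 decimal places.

station A: 15.9 mph = 13.8167 kt.
station B: 37.96 km/h = 20.4968 kt.
Spread: 20.4968 − 13.8167 = 6.68 kt.

6.68 kt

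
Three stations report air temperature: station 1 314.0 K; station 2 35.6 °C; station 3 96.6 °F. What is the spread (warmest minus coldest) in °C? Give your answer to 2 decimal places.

5.25 °C

station 1: 314.0 K = 40.850 °C.
station 3: 96.6 °F = 35.889 °C.
Spread: 40.850 − 35.600 = 5.250 °C.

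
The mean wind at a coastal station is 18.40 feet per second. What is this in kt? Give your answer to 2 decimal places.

10.90 kt

1 ft/s = 0.592484 kt, so 18.40 × 0.592484 = 10.90 kt.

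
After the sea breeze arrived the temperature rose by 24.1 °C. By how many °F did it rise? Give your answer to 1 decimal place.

Converting a difference, only the 9/5 scale factor applies: Δ°F = 24.1 × 1.8 = 43.4 °F.

43.4 °F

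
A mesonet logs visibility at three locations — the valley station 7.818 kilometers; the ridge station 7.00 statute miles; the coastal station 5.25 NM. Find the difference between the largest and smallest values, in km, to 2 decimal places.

3.45 km

the ridge station: 7.00 SM = 11.2654 km.
the coastal station: 5.25 nmi = 9.7230 km.
Spread: 11.2654 − 7.8180 = 3.45 km.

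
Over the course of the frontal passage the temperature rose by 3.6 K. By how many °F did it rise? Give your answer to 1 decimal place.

6.5 °F

Converting a difference, only the 9/5 scale factor applies: Δ°F = 3.6 × 1.8 = 6.5 °F.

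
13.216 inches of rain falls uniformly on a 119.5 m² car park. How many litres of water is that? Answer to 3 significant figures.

40100 litres

Depth: 13.216 in × 25.4 = 335.6864 mm.
1 mm over 1 m² is 1 L, so volume = 335.6864 × 119.5 = 40114.525 L ≈ 40100 L.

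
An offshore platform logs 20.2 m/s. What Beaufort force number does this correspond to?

20.2 m/s lies in the Beaufort 8 band (gale, 17.2–20.7 m/s).

Beaufort force 8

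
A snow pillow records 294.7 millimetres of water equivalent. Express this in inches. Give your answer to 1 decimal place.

1 mm = 0.0393701 in, so 294.7 × 0.0393701 = 11.6 in.

11.6 in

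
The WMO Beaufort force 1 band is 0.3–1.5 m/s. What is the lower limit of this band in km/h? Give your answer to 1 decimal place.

0.3–1.5 m/s × 3.6 = 1.1–5.4 km/h.

1.1 km/h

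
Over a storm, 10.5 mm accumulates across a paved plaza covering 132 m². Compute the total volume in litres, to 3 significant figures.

1 mm over 1 m² is 1 L, so volume = 10.5 × 132 = 1386 L ≈ 1390 L.

1390 litres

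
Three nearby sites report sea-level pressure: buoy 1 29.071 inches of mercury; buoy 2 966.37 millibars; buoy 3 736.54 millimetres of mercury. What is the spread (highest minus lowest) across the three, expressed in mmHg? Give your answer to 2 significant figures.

14 mmHg

buoy 1: 29.071 inHg = 738.40 mmHg.
buoy 2: 966.37 mb = 724.84 mmHg.
Spread: 738.40 − 724.84 = 14 mmHg.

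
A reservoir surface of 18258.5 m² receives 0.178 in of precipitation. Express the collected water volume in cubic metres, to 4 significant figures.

Depth: 0.178 in × 25.4 = 4.5212 mm.
1 mm over 1 m² is 1 L, so volume = 4.5212 × 18258.5 = 82550.33 L = 82.55 m³.

82.55 cubic metres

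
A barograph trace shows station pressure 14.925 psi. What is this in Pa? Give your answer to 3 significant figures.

1 psi = 6894.76 Pa, so 14.925 × 6894.76 = 103000 Pa.

103000 Pa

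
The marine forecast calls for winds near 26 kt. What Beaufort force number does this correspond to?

26 kt lies in the Beaufort 6 band (strong breeze, 22–27 kt).

Beaufort force 6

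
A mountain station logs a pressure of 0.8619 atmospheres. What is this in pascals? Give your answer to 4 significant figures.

87330 Pa

1 atm = 101325 Pa, so 0.8619 × 101325 = 87330 Pa.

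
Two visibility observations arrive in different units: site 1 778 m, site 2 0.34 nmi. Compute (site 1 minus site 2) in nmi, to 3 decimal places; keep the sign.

0.080 nmi

site 1: 778 m = 0.42009 nmi.
Difference: 0.42009 − 0.34000 = 0.080 nmi.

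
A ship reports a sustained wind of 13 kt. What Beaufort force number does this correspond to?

Beaufort force 4

13 kt lies in the Beaufort 4 band (moderate breeze, 11–16 kt).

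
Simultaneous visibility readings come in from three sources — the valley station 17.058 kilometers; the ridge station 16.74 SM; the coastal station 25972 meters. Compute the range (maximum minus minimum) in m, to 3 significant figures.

9880 m

the valley station: 17.058 km = 17058.00 m.
the ridge station: 16.74 SM = 26940.42 m.
Spread: 26940.42 − 17058.00 = 9880 m.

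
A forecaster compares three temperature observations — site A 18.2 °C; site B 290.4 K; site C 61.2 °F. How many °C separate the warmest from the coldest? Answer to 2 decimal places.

1.98 °C

site B: 290.4 K = 17.250 °C.
site C: 61.2 °F = 16.222 °C.
Spread: 18.200 − 16.222 = 1.978 °C.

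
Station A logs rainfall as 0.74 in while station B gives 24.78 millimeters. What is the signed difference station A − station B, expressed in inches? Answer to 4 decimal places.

-0.2356 in

station B: 24.78 mm = 0.975591 in.
Difference: 0.740000 − 0.975591 = -0.2356 in.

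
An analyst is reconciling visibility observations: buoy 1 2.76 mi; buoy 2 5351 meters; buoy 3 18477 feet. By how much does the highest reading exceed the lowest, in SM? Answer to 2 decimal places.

0.74 SM

buoy 2: 5351 m = 3.3250 SM.
buoy 3: 18477 ft = 3.4994 SM.
Spread: 3.4994 − 2.7600 = 0.74 SM.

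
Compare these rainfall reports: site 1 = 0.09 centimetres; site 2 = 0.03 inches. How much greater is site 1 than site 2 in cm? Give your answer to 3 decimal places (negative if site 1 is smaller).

0.014 cm

site 2: 0.03 in = 0.07620 cm.
Difference: 0.09000 − 0.07620 = 0.014 cm.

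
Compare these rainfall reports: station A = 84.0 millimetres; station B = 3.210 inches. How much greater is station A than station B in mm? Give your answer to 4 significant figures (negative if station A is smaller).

station B: 3.210 in = 81.53400 mm.
Difference: 84.00000 − 81.53400 = 2.466 mm.

2.466 mm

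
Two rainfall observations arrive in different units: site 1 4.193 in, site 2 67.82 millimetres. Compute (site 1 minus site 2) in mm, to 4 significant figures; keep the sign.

site 1: 4.193 in = 106.5022 mm.
Difference: 106.5022 − 67.8200 = 38.68 mm.

38.68 mm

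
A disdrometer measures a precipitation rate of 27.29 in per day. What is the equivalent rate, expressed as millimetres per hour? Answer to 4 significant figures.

28.88 mm/hour

27.29 in/day × 25.4 mm/in × 0.0416667 day/hour = 28.88 mm/hour.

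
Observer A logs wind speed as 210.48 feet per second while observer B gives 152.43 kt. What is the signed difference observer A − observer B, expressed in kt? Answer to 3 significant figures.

-27.7 kt

observer A: 210.48 ft/s = 124.706 kt.
Difference: 124.706 − 152.430 = -27.7 kt.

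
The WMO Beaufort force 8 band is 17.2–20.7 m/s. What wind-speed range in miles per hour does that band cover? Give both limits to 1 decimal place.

38.5 to 46.3 mph

17.2–20.7 m/s × 2.237 = 38.5–46.3 mph.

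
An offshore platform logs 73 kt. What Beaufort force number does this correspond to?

Beaufort force 12

73 kt lies in the Beaufort 12 band (hurricane force, ≥64 kt).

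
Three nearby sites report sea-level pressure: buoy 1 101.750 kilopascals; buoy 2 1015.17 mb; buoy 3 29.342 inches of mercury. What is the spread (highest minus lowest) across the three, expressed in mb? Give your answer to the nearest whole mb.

24 mb

buoy 1: 101.750 kPa = 1017.50 mb.
buoy 3: 29.342 inHg = 993.63 mb.
Spread: 1017.50 − 993.63 = 24 mb.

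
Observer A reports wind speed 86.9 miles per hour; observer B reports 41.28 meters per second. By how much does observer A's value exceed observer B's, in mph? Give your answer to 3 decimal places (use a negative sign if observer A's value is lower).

observer B: 41.28 m/s = 92.34073 mph.
Difference: 86.90000 − 92.34073 = -5.441 mph.

-5.441 mph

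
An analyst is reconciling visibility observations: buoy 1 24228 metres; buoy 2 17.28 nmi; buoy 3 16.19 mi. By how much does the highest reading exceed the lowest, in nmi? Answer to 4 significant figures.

4.198 nmi

buoy 1: 24228 m = 13.08207 nmi.
buoy 3: 16.19 SM = 14.06873 nmi.
Spread: 17.28000 − 13.08207 = 4.198 nmi.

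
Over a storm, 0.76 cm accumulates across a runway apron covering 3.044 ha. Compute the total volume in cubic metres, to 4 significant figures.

Depth: 0.76 cm × 10 = 7.6 mm.
Area: 3.044 ha = 30440 m².
1 mm over 1 m² is 1 L, so volume = 7.6 × 30440 = 231344 L = 231.3 m³.

231.3 cubic metres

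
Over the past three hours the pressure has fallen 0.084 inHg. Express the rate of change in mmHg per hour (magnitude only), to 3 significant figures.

0.711 mmHg per hour

0.084 inHg / 3 h × 25.4 mmHg/inHg = 0.711 mmHg/h.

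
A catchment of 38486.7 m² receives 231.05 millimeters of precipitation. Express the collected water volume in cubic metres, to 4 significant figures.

1 mm over 1 m² is 1 L, so volume = 231.05 × 38486.7 = 8892352 L = 8892 m³.

8892 cubic metres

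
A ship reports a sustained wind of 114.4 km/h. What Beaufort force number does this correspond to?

Beaufort force 11

114.4 km/h = 31.8 m/s, which is Beaufort 11 (violent storm, 28.5–32.6 m/s).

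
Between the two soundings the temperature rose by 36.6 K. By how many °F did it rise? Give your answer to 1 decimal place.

65.9 °F

For a temperature change the 32° offset cancels: Δ°F = 36.6 × 1.8 = 65.9 °F.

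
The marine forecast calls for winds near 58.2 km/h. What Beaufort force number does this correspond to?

58.2 km/h = 16.2 m/s, which is Beaufort 7 (near gale, 13.9–17.1 m/s).

Beaufort force 7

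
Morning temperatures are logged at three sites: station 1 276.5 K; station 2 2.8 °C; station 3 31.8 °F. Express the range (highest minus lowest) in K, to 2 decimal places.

station 1: 276.5 K = 3.350 °C.
station 3: 31.8 °F = -0.111 °C.
Spread: 3.350 − (-0.111) = 3.461 °C.

3.46 K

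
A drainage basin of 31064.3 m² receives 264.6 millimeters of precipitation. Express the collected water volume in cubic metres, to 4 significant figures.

1 mm over 1 m² is 1 L, so volume = 264.6 × 31064.3 = 8219613.8 L = 8220 m³.

8220 cubic metres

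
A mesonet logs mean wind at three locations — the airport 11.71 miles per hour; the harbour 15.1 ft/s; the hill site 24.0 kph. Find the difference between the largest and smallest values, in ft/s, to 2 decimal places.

6.77 ft/s

the airport: 11.71 mph = 17.1747 ft/s.
the hill site: 24.0 km/h = 21.8723 ft/s.
Spread: 21.8723 − 15.1000 = 6.77 ft/s.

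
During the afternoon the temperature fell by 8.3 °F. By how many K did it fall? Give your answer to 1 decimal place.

4.6 K

Converting a difference, only the 9/5 scale factor applies: ΔK = 8.3 × 0.5556 = 4.6 K.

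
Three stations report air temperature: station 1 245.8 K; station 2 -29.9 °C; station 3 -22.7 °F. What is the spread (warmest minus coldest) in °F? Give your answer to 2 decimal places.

5.47 °F

station 1: 245.8 K = -27.350 °C.
station 3: -22.7 °F = -30.389 °C.
Spread: (-27.350) − (-30.389) = 3.039 °C = 5.47 °F.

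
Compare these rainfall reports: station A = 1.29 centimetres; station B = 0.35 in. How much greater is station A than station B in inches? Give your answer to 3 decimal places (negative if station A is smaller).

station A: 1.29 cm = 0.50787 in.
Difference: 0.50787 − 0.35000 = 0.158 in.

0.158 in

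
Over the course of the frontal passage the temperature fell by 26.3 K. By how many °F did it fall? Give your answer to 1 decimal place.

For a temperature change the 32° offset cancels: Δ°F = 26.3 × 1.8 = 47.3 °F.

47.3 °F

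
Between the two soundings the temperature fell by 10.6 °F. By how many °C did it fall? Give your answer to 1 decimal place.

5.9 °C

For a temperature change the 32° offset cancels: Δ°C = 10.6 × 0.5556 = 5.9 °C.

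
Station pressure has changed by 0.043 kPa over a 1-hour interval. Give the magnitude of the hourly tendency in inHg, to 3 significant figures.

0.0127 inHg per hour

0.043 kPa / 1 h × 0.2953 inHg/kPa = 0.0127 inHg/h.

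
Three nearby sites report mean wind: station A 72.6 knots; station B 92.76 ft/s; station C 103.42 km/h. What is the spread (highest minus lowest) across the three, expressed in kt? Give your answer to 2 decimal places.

station B: 92.76 ft/s = 54.9588 kt.
station C: 103.42 km/h = 55.8423 kt.
Spread: 72.6000 − 54.9588 = 17.64 kt.

17.64 kt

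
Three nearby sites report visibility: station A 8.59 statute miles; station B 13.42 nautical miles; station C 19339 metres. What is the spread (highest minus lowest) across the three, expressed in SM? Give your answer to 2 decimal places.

station B: 13.42 nmi = 15.4435 SM.
station C: 19339 m = 12.0167 SM.
Spread: 15.4435 − 8.5900 = 6.85 SM.

6.85 SM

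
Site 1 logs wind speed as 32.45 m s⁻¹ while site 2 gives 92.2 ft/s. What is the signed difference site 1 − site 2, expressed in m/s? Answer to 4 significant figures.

4.347 m/s

site 2: 92.2 ft/s = 28.10256 m/s.
Difference: 32.45000 − 28.10256 = 4.347 m/s.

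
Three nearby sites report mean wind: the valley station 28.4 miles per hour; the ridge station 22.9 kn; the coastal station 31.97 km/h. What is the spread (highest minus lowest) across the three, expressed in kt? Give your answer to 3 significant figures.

7.42 kt

the valley station: 28.4 mph = 24.6789 kt.
the coastal station: 31.97 km/h = 17.2624 kt.
Spread: 24.6789 − 17.2624 = 7.42 kt.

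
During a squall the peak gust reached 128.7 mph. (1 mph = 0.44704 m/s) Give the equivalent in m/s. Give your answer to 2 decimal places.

1 mph = 0.44704 m/s, so 128.7 × 0.44704 = 57.53 m/s.

57.53 m/s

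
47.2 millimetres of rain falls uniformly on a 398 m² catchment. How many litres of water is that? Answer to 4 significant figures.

18790 litres

1 mm over 1 m² is 1 L, so volume = 47.2 × 398 = 18785.6 L ≈ 18790 L.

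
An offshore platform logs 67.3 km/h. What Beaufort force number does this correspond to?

Beaufort force 8

67.3 km/h = 18.7 m/s, which is Beaufort 8 (gale, 17.2–20.7 m/s).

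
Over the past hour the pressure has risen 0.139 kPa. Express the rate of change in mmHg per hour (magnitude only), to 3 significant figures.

0.139 kPa / 1 h × 7.50062 mmHg/kPa = 1.04 mmHg/h.

1.04 mmHg per hour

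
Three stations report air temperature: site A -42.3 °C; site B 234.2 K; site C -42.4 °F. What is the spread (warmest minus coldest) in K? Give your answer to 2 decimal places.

3.35 K

site B: 234.2 K = -38.950 °C.
site C: -42.4 °F = -41.333 °C.
Spread: (-38.950) − (-42.300) = 3.350 °C.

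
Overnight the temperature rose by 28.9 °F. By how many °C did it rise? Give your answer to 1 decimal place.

16.1 °C

For a temperature change the 32° offset cancels: Δ°C = 28.9 × 0.5556 = 16.1 °C.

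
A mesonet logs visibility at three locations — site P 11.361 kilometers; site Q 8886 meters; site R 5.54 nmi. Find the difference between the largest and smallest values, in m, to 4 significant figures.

site P: 11.361 km = 11361.00 m.
site R: 5.54 nmi = 10260.08 m.
Spread: 11361.00 − 8886.00 = 2475 m.

2475 m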